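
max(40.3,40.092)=40.3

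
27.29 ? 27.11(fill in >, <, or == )>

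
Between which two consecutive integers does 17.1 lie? 17 and 18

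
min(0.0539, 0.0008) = 0.0008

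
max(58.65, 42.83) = 58.65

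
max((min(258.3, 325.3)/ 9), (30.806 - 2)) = 28.806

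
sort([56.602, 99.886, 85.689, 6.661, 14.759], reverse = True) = [99.886, 85.689, 56.602, 14.759, 6.661]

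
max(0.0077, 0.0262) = 0.0262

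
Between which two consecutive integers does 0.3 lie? 0 and 1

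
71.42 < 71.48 True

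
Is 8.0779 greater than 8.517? No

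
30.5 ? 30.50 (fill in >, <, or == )==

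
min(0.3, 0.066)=0.066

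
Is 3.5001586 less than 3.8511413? Yes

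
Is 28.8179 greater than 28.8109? Yes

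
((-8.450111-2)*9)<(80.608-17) True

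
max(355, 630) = 630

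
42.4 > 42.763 False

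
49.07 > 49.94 False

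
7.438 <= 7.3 False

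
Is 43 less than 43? No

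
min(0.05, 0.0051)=0.0051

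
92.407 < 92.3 False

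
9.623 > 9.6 True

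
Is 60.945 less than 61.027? Yes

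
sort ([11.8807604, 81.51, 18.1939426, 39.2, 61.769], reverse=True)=[81.51, 61.769, 39.2, 18.1939426, 11.8807604]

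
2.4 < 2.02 False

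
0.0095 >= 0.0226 False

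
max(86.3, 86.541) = 86.541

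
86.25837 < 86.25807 False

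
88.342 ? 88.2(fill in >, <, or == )>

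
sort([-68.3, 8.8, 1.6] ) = [-68.3, 1.6, 8.8]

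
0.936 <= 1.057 True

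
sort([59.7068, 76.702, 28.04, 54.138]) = [28.04, 54.138, 59.7068, 76.702]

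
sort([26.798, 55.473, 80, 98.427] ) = [26.798, 55.473, 80, 98.427]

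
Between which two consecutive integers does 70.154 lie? 70 and 71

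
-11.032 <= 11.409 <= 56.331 True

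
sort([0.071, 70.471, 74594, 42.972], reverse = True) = [74594, 70.471, 42.972, 0.071]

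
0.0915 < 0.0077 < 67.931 False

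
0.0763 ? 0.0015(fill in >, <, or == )>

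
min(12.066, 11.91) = 11.91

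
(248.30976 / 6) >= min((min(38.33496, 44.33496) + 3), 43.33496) True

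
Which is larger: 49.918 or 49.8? 49.918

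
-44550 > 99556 False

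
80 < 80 False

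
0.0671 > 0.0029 True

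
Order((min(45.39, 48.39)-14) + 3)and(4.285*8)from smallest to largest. (4.285*8), ((min(45.39, 48.39)-14) + 3)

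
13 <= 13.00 True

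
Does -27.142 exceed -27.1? No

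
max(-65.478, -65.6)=-65.478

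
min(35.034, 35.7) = 35.034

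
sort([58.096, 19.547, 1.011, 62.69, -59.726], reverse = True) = [62.69, 58.096, 19.547, 1.011, -59.726]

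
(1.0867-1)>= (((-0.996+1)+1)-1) True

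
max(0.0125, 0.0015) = 0.0125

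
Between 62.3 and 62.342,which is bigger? 62.342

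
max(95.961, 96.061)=96.061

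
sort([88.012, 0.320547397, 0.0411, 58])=[0.0411, 0.320547397, 58, 88.012]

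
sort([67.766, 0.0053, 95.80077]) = [0.0053, 67.766, 95.80077]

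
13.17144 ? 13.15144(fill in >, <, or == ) >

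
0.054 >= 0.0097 True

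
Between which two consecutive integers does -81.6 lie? -82 and -81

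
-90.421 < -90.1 True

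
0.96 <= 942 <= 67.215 False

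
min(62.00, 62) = 62.00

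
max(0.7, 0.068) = 0.7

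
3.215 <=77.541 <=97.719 True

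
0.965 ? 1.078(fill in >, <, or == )<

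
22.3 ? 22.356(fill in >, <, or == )<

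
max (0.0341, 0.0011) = 0.0341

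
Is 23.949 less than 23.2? No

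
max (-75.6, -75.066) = -75.066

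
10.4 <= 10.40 True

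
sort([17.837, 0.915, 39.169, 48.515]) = [0.915, 17.837, 39.169, 48.515]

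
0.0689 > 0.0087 True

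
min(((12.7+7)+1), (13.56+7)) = 20.56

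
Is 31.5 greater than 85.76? No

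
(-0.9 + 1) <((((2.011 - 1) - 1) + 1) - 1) False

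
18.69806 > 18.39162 True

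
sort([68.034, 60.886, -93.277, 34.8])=[-93.277, 34.8, 60.886, 68.034]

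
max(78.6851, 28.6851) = 78.6851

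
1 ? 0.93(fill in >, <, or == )>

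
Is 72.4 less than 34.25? No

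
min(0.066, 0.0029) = 0.0029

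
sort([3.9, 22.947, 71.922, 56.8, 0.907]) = [0.907, 3.9, 22.947, 56.8, 71.922]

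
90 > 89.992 True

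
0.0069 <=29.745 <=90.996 True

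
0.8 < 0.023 False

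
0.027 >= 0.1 False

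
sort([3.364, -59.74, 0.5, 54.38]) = [-59.74, 0.5, 3.364, 54.38]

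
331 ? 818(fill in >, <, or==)<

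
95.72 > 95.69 True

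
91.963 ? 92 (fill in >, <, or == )<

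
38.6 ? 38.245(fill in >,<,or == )>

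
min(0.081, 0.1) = 0.081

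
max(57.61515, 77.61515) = 77.61515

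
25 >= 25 True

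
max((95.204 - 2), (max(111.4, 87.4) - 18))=93.4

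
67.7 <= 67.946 True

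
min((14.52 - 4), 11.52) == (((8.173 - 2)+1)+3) False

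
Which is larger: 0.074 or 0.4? 0.4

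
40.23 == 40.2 False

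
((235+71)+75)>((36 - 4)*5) True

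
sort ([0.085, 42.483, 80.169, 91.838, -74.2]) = [-74.2, 0.085, 42.483, 80.169, 91.838]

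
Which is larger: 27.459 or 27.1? 27.459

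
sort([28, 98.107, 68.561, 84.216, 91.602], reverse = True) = [98.107, 91.602, 84.216, 68.561, 28]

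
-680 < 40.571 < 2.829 False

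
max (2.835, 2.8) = 2.835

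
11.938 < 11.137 False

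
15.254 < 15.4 True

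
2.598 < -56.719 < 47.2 False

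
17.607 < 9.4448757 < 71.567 False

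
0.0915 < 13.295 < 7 False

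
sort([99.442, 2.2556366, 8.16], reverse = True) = [99.442, 8.16, 2.2556366]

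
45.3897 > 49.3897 False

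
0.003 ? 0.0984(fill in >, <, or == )<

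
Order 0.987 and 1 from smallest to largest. 0.987, 1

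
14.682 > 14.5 True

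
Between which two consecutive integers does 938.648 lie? 938 and 939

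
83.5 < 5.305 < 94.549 False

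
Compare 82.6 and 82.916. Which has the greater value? 82.916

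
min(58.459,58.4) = 58.4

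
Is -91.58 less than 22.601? Yes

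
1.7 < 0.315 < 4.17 False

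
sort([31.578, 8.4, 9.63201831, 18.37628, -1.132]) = [-1.132, 8.4, 9.63201831, 18.37628, 31.578]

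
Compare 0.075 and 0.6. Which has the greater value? 0.6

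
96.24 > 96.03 True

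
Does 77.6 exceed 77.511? Yes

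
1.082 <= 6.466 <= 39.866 True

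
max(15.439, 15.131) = 15.439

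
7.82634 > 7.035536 True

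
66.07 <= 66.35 True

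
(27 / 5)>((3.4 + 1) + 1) False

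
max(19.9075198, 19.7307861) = 19.9075198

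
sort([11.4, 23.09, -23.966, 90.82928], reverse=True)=[90.82928, 23.09, 11.4, -23.966]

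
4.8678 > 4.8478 True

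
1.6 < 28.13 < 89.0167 True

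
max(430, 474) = 474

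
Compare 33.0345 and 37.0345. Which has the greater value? 37.0345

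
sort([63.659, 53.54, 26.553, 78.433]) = [26.553, 53.54, 63.659, 78.433]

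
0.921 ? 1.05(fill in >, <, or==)<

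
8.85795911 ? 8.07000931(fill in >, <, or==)>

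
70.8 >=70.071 True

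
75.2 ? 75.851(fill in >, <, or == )<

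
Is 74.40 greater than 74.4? No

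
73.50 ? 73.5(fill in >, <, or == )==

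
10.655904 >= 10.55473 True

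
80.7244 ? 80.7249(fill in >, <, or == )<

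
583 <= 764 True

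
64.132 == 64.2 False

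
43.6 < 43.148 False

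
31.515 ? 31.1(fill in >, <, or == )>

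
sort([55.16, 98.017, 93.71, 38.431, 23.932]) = [23.932, 38.431, 55.16, 93.71, 98.017]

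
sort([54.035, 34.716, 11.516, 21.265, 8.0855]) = [8.0855, 11.516, 21.265, 34.716, 54.035]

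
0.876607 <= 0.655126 False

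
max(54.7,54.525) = 54.7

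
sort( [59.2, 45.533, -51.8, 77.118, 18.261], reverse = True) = [77.118, 59.2, 45.533, 18.261, -51.8]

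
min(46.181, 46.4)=46.181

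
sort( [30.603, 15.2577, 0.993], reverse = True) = [30.603, 15.2577, 0.993]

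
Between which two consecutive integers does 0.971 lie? 0 and 1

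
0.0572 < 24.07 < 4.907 False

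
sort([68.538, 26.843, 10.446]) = [10.446, 26.843, 68.538]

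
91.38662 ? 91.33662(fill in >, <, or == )>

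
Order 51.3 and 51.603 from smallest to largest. 51.3, 51.603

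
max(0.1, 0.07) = 0.1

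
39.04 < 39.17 True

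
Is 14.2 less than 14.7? Yes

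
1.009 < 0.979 False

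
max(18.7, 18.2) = 18.7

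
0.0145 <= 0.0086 False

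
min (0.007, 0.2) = 0.007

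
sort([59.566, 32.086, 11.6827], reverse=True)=[59.566, 32.086, 11.6827]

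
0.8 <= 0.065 False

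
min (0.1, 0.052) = 0.052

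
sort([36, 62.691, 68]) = [36, 62.691, 68]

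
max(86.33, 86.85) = 86.85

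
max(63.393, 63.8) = 63.8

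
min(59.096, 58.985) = 58.985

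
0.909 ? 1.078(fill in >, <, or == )<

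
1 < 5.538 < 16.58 True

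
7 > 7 False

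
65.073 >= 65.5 False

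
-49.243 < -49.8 False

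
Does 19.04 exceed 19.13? No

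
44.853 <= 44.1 False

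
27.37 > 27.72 False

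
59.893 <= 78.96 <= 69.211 False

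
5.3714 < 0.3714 False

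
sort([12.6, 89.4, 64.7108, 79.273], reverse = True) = [89.4, 79.273, 64.7108, 12.6]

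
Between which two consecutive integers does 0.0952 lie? 0 and 1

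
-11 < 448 True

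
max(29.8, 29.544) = 29.8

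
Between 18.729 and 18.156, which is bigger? 18.729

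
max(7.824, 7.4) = 7.824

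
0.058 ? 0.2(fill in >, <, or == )<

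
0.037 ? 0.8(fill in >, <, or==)<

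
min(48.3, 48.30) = 48.3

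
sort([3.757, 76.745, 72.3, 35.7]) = [3.757, 35.7, 72.3, 76.745]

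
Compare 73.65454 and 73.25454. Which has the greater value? 73.65454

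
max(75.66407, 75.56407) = 75.66407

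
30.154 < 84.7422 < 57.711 False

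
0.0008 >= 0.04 False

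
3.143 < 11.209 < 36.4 True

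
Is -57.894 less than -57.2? Yes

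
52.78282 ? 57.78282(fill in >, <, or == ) <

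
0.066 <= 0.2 True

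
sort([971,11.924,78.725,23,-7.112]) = [-7.112,11.924,23,78.725,971]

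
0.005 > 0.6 False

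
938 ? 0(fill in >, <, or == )>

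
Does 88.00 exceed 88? No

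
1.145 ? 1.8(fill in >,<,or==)<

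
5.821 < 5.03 False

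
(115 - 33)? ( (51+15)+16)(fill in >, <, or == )==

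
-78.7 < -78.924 False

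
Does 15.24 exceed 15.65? No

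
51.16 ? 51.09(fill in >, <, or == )>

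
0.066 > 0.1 False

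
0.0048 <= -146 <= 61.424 False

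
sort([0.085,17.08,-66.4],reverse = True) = [17.08,0.085,-66.4]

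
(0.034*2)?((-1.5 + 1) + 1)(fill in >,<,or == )<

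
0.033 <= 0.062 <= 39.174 True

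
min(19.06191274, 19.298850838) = 19.06191274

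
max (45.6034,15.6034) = 45.6034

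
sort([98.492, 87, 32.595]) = [32.595, 87, 98.492]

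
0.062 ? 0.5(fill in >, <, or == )<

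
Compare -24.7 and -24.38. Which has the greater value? -24.38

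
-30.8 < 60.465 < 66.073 True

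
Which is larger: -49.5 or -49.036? -49.036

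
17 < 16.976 False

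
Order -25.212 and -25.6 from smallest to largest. -25.6, -25.212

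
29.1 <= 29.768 True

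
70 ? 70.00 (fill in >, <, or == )==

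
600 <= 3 False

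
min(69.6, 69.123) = 69.123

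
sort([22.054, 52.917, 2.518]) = [2.518, 22.054, 52.917]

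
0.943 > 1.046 False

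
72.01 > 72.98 False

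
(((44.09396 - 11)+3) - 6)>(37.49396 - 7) False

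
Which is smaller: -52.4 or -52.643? -52.643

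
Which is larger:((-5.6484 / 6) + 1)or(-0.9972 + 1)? ((-5.6484 / 6) + 1)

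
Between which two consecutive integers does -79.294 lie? -80 and -79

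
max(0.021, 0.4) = 0.4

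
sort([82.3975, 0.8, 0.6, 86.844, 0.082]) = [0.082, 0.6, 0.8, 82.3975, 86.844]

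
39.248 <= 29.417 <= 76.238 False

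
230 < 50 False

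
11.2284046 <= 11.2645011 True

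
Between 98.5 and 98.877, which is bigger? 98.877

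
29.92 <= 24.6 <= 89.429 False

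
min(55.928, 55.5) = 55.5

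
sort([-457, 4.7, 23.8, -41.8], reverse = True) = [23.8, 4.7, -41.8, -457]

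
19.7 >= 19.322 True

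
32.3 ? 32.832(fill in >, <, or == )<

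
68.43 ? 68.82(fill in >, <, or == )<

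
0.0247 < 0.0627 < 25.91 True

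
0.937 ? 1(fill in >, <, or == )<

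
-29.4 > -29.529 True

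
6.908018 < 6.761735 False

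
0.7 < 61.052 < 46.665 False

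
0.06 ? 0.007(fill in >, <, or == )>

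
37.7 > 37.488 True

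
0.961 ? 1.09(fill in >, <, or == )<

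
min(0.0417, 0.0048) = 0.0048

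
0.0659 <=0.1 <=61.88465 True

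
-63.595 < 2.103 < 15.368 True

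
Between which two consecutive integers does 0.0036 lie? 0 and 1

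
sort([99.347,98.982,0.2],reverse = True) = [99.347,98.982,0.2]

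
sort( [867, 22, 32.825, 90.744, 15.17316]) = [15.17316, 22, 32.825, 90.744, 867]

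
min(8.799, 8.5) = 8.5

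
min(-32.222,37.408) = -32.222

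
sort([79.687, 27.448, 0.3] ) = [0.3, 27.448, 79.687]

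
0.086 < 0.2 True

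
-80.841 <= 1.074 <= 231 True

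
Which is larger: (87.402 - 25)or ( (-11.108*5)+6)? (87.402 - 25)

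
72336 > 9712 True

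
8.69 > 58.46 False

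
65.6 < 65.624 True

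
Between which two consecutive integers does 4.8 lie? 4 and 5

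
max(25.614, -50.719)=25.614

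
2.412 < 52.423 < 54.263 True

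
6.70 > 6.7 False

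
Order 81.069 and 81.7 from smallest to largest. 81.069, 81.7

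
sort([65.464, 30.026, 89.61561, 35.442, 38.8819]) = [30.026, 35.442, 38.8819, 65.464, 89.61561]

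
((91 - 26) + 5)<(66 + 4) False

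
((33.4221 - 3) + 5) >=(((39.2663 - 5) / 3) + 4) True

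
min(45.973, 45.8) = 45.8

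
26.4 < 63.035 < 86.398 True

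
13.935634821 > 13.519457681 True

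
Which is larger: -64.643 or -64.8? -64.643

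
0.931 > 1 False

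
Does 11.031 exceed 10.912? Yes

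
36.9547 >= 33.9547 True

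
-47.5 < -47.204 True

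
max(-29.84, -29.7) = -29.7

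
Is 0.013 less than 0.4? Yes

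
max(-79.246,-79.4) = -79.246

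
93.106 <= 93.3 True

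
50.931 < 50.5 False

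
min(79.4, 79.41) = 79.4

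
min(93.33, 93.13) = 93.13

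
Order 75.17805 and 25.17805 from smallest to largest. 25.17805, 75.17805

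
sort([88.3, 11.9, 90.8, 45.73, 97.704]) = [11.9, 45.73, 88.3, 90.8, 97.704]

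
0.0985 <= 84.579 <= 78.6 False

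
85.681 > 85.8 False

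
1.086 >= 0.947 True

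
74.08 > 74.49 False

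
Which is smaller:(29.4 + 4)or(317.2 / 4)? (29.4 + 4)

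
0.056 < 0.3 True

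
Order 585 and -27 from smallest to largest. -27, 585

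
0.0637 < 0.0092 False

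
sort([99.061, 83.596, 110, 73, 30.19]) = [30.19, 73, 83.596, 99.061, 110]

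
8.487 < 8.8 True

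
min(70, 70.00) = 70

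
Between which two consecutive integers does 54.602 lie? 54 and 55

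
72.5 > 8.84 True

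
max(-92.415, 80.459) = 80.459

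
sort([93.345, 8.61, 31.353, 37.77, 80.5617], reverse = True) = [93.345, 80.5617, 37.77, 31.353, 8.61]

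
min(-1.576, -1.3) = -1.576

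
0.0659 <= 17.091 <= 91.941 True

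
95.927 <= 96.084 True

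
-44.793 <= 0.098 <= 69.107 True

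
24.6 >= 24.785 False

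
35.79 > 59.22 False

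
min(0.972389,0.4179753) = 0.4179753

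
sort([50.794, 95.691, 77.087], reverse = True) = [95.691, 77.087, 50.794]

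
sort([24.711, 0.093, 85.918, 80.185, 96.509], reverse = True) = [96.509, 85.918, 80.185, 24.711, 0.093]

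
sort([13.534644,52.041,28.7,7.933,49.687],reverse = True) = [52.041,49.687,28.7,13.534644,7.933]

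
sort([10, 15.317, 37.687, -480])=[-480, 10, 15.317, 37.687]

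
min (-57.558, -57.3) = -57.558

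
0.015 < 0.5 True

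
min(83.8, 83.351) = 83.351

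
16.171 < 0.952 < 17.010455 False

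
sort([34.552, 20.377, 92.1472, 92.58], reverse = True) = [92.58, 92.1472, 34.552, 20.377]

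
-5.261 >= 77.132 False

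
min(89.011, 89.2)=89.011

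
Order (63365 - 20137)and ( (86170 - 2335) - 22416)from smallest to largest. (63365 - 20137), ( (86170 - 2335) - 22416)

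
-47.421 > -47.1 False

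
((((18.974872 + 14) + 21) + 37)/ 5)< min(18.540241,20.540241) True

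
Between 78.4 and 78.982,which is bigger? 78.982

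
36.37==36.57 False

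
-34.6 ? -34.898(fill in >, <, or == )>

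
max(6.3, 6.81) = 6.81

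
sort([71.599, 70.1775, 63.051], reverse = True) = [71.599, 70.1775, 63.051]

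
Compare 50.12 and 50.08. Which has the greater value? 50.12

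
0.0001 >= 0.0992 False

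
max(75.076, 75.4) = 75.4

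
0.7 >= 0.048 True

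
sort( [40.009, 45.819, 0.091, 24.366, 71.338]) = [0.091, 24.366, 40.009, 45.819, 71.338]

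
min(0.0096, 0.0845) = 0.0096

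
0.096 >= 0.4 False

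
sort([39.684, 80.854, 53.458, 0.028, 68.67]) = [0.028, 39.684, 53.458, 68.67, 80.854]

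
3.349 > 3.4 False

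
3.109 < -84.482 False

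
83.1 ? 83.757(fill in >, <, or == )<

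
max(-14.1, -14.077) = -14.077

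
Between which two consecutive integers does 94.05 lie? 94 and 95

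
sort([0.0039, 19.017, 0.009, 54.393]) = [0.0039, 0.009, 19.017, 54.393]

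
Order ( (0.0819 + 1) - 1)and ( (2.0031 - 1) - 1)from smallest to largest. ( (2.0031 - 1) - 1), ( (0.0819 + 1) - 1)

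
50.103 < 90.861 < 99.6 True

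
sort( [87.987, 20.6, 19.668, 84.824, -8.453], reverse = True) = [87.987, 84.824, 20.6, 19.668, -8.453]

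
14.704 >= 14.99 False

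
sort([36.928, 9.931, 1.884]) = [1.884, 9.931, 36.928]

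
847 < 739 False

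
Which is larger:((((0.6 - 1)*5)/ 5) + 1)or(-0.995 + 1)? ((((0.6 - 1)*5)/ 5) + 1)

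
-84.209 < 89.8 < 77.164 False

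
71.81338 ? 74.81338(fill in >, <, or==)<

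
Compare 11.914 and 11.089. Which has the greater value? 11.914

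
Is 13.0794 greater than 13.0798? No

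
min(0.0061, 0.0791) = 0.0061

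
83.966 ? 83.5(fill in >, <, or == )>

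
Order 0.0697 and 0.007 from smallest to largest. 0.007, 0.0697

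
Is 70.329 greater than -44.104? Yes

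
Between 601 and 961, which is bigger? 961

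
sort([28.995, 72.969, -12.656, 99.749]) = [-12.656, 28.995, 72.969, 99.749]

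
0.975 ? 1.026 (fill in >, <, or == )<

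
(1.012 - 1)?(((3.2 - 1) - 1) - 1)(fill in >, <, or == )<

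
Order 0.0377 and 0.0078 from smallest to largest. 0.0078, 0.0377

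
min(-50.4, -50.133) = -50.4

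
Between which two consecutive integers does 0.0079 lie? 0 and 1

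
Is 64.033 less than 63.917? No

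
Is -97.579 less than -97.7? No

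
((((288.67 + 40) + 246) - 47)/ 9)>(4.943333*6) True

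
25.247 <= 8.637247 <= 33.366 False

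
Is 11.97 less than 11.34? No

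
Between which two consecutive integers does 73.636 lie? 73 and 74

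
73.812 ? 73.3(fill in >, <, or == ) >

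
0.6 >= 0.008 True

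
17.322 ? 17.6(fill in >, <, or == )<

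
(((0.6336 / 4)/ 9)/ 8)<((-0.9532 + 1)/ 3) True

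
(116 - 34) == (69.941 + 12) False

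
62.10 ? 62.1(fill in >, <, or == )==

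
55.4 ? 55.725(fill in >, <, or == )<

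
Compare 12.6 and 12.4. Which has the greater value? 12.6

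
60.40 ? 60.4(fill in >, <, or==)==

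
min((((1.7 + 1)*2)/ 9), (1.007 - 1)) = 0.007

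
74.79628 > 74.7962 True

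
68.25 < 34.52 False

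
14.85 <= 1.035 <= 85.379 False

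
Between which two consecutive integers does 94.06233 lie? 94 and 95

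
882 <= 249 False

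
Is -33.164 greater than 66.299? No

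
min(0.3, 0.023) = 0.023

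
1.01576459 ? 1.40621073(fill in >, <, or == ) <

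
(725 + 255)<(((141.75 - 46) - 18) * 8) False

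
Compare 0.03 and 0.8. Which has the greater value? 0.8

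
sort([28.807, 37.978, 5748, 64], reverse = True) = [5748, 64, 37.978, 28.807]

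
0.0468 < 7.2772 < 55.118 True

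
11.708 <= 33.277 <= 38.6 True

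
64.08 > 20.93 True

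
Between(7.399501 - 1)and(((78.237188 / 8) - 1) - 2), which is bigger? (((78.237188 / 8) - 1) - 2)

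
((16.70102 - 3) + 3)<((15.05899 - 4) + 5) False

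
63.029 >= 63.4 False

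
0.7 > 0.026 True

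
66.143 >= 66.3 False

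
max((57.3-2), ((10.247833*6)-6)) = 55.486998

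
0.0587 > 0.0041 True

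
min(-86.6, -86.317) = -86.6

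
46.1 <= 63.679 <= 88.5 True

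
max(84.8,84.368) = 84.8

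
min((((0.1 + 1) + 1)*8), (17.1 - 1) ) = 16.1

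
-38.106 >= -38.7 True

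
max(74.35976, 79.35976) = 79.35976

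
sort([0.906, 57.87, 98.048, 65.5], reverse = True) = [98.048, 65.5, 57.87, 0.906]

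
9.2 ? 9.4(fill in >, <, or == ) <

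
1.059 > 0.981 True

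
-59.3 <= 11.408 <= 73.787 True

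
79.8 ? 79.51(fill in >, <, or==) >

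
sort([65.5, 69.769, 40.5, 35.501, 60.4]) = [35.501, 40.5, 60.4, 65.5, 69.769]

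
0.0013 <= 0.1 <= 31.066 True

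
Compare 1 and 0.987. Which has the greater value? 1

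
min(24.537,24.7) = 24.537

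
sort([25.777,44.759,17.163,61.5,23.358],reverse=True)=[61.5,44.759,25.777,23.358,17.163]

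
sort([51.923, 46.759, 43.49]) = [43.49, 46.759, 51.923]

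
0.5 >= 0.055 True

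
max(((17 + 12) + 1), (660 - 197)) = 463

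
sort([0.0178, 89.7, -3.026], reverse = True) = [89.7, 0.0178, -3.026]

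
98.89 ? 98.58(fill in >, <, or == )>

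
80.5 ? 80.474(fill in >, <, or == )>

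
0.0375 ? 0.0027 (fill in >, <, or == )>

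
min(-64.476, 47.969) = -64.476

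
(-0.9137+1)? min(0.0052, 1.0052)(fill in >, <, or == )>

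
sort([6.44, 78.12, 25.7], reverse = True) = [78.12, 25.7, 6.44]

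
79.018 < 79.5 True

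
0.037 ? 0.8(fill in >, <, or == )<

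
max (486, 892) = 892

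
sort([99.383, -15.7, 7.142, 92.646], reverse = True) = [99.383, 92.646, 7.142, -15.7]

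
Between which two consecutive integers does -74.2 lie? -75 and -74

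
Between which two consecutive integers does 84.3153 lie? 84 and 85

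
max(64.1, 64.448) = 64.448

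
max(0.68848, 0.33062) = 0.68848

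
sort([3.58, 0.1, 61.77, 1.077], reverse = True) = [61.77, 3.58, 1.077, 0.1]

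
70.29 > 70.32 False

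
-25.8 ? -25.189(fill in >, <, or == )<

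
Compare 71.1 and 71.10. They are equal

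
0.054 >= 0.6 False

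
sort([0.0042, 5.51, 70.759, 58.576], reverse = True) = [70.759, 58.576, 5.51, 0.0042]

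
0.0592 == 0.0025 False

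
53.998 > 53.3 True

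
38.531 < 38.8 True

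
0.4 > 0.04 True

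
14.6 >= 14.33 True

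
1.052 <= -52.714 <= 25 False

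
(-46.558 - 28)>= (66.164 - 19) False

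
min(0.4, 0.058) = 0.058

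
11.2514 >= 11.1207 True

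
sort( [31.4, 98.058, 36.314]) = [31.4, 36.314, 98.058]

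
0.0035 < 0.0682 True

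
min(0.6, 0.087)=0.087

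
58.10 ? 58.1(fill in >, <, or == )==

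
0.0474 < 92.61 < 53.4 False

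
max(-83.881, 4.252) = 4.252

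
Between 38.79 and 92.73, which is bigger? 92.73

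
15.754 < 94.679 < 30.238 False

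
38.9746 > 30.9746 True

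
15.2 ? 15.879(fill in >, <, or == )<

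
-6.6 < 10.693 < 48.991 True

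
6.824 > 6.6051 True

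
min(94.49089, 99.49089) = 94.49089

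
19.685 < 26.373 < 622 True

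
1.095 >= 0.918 True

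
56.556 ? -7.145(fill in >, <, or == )>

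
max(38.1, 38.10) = 38.10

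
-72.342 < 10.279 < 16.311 True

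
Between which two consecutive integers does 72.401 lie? 72 and 73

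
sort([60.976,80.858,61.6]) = [60.976,61.6,80.858]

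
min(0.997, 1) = 0.997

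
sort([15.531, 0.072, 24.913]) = [0.072, 15.531, 24.913]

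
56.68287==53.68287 False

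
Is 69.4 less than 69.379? No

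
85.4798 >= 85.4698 True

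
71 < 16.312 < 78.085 False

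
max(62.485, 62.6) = 62.6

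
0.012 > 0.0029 True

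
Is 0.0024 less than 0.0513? Yes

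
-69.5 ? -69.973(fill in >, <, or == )>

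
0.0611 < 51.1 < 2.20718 False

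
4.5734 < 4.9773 True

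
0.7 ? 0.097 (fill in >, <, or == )>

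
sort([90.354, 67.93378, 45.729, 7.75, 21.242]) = [7.75, 21.242, 45.729, 67.93378, 90.354]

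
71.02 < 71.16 True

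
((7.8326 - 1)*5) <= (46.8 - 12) True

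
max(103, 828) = 828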